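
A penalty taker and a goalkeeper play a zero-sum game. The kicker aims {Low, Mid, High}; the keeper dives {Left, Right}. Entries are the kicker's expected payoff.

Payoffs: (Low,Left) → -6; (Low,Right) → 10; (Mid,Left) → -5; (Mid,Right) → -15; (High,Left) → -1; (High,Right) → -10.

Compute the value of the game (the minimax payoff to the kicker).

-14/5

Row minima: Low → -6, Mid → -15, High → -10; maximin = -6.
Column maxima: Left → -1, Right → 10; minimax = -1.
-6 ≠ -1, so there is no saddle point; optimal play is mixed.
Mid is strictly dominated by High, so the kicker never plays it.
On the remaining 2×2 (Low, High vs Left, Right):
Let the kicker play Low with probability p. Expected payoff against Left: (-6)p + (-1)(1−p) = −5p − 1; against Right: 10p + (-10)(1−p) = 20p − 10.
Setting these equal: −5p − 1 = 20p − 10 ⇒ −25p = -9 ⇒ p = 9/25, and the value is (-5)·(9/25) − 1 = -14/5.
For the keeper: with q = P(Left), equating Low's and High's payoffs gives −16q + 10 = 9q − 10 ⇒ q = 4/5.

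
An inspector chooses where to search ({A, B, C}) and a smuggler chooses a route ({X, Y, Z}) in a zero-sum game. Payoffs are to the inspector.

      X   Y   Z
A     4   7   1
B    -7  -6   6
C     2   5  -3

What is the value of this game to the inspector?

Row minima: A → 1, B → -7, C → -3; maximin = 1.
Column maxima: X → 4, Y → 7, Z → 6; minimax = 4.
1 ≠ 4, so there is no saddle point; optimal play is mixed.
C is strictly dominated by A, so the inspector never plays it.
Y is strictly dominated by X (it gives the inspector strictly more in every row), so the smuggler never plays it.
On the remaining 2×2 (A, B vs X, Z):
Let the inspector play A with probability p. Expected payoff against X: 4p + (-7)(1−p) = 11p − 7; against Z: 1p + 6(1−p) = −5p + 6.
Setting these equal: 11p − 7 = −5p + 6 ⇒ 16p = 13 ⇒ p = 13/16, and the value is (11)·(13/16) − 7 = 31/16.
For the smuggler: with q = P(X), equating A's and B's payoffs gives 3q + 1 = −13q + 6 ⇒ q = 5/16.

31/16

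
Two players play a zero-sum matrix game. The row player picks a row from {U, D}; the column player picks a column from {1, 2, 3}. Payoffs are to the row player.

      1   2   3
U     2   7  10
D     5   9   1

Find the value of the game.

4

Row minima: U → 2, D → 1; maximin = 2.
Column maxima: 1 → 5, 2 → 9, 3 → 10; minimax = 5.
2 ≠ 5, so there is no saddle point; optimal play is mixed.
2 is strictly dominated by 1 (it gives the row player strictly more in every row), so the column player never plays it.
On the remaining 2×2 (U, D vs 1, 3):
Let the row player play U with probability p. Expected payoff against 1: 2p + 5(1−p) = −3p + 5; against 3: 10p + 1(1−p) = 9p + 1.
Setting these equal: −3p + 5 = 9p + 1 ⇒ −12p = -4 ⇒ p = 1/3, and the value is (-3)·(1/3) + 5 = 4.
For the column player: with q = P(1), equating U's and D's payoffs gives −8q + 10 = 4q + 1 ⇒ q = 3/4.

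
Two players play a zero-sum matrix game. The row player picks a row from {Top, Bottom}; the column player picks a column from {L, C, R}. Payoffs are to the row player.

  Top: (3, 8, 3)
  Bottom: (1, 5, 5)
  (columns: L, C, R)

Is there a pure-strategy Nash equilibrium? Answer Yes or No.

Row minima: Top → 3, Bottom → 1; maximin = 3.
Column maxima: L → 3, C → 8, R → 5; minimax = 3.
maximin = minimax = 3, so a saddle point exists.

Yes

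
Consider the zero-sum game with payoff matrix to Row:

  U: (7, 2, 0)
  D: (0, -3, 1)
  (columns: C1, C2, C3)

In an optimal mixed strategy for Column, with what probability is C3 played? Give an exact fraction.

Row minima: U → 0, D → -3; maximin = 0.
Column maxima: C1 → 7, C2 → 2, C3 → 1; minimax = 1.
0 ≠ 1, so there is no saddle point; optimal play is mixed.
C1 is strictly dominated by C2 (it gives Row strictly more in every row), so Column never plays it.
On the remaining 2×2 (U, D vs C2, C3):
Let Row play U with probability p. Expected payoff against C2: 2p + (-3)(1−p) = 5p − 3; against C3: 0p + 1(1−p) = −p + 1.
Setting these equal: 5p − 3 = −p + 1 ⇒ 6p = 4 ⇒ p = 2/3, and the value is (5)·(2/3) − 3 = 1/3.
For Column: with q = P(C2), equating U's and D's payoffs gives 2q = −4q + 1 ⇒ q = 1/6.

5/6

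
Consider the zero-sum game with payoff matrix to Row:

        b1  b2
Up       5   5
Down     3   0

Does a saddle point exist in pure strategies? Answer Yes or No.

Yes

Row minima: Up → 5, Down → 0; maximin = 5.
Column maxima: b1 → 5, b2 → 5; minimax = 5.
maximin = minimax = 5, so a saddle point exists.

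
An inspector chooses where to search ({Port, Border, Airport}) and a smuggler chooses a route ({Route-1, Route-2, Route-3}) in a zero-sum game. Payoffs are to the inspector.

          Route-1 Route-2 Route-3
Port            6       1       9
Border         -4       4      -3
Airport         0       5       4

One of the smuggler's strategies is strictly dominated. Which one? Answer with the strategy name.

Route-3

Route-1 holds the inspector's payoff strictly below Route-3 in every row: 6 < 9, -4 < -3, 0 < 4.
So Route-3 is strictly dominated for the smuggler.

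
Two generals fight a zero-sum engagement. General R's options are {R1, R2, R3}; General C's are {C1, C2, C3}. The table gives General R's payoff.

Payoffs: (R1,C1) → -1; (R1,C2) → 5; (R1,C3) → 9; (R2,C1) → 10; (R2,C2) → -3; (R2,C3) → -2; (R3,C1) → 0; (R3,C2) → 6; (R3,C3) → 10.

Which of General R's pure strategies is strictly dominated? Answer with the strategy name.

R1

R3 gives a strictly higher payoff than R1 against every column: 0 > -1, 6 > 5, 10 > 9.
So R1 is strictly dominated and General R never plays it.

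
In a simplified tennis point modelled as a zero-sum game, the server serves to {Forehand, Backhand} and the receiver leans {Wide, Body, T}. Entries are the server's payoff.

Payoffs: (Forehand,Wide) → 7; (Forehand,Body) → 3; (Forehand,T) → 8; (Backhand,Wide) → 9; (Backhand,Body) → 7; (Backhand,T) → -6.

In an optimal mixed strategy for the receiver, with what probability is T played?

2/9

Row minima: Forehand → 3, Backhand → -6; maximin = 3.
Column maxima: Wide → 9, Body → 7, T → 8; minimax = 7.
3 ≠ 7, so there is no saddle point; optimal play is mixed.
Wide is strictly dominated by Body (it gives the server strictly more in every row), so the receiver never plays it.
On the remaining 2×2 (Forehand, Backhand vs Body, T):
Let the server play Forehand with probability p. Expected payoff against Body: 3p + 7(1−p) = −4p + 7; against T: 8p + (-6)(1−p) = 14p − 6.
Setting these equal: −4p + 7 = 14p − 6 ⇒ −18p = -13 ⇒ p = 13/18, and the value is (-4)·(13/18) + 7 = 37/9.
For the receiver: with q = P(Body), equating Forehand's and Backhand's payoffs gives −5q + 8 = 13q − 6 ⇒ q = 7/9.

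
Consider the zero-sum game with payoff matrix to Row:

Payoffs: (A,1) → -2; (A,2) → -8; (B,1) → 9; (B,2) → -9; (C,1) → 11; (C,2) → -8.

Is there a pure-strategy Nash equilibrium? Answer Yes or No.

Yes

Row minima: A → -8, B → -9, C → -8; maximin = -8.
Column maxima: 1 → 11, 2 → -8; minimax = -8.
maximin = minimax = -8, so a saddle point exists.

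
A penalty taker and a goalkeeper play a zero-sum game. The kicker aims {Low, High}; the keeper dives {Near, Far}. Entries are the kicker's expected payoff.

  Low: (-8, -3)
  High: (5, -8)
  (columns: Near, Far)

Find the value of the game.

Row minima: Low → -8, High → -8; maximin = -8.
Column maxima: Near → 5, Far → -3; minimax = -3.
-8 ≠ -3, so there is no saddle point; optimal play is mixed.
Let the kicker play Low with probability p. Expected payoff against Near: (-8)p + 5(1−p) = −13p + 5; against Far: (-3)p + (-8)(1−p) = 5p − 8.
Setting these equal: −13p + 5 = 5p − 8 ⇒ −18p = -13 ⇒ p = 13/18, and the value is (-13)·(13/18) + 5 = -79/18.
For the keeper: with q = P(Near), equating Low's and High's payoffs gives −5q − 3 = 13q − 8 ⇒ q = 5/18.

-79/18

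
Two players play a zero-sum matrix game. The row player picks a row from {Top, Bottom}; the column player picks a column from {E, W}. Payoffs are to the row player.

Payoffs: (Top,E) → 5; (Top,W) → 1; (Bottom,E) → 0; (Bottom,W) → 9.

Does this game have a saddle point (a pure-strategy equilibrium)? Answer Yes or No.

No

Row minima: Top → 1, Bottom → 0; maximin = 1.
Column maxima: E → 5, W → 9; minimax = 5.
1 ≠ 5, so no pure-strategy equilibrium exists.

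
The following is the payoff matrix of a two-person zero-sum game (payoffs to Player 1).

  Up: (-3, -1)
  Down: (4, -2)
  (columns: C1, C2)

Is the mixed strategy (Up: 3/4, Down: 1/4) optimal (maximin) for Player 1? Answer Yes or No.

Against C1 this mix gives (3/4)·(-3) + (1/4)·4 = -5/4.
Against C2 this mix gives (3/4)·(-1) + (1/4)·(-2) = -5/4.
All of Player 2's active replies (C1, C2) yield -5/4, and no column does worse for Player 1. The mix makes Player 2 indifferent and guarantees -5/4, so it is optimal.

Yes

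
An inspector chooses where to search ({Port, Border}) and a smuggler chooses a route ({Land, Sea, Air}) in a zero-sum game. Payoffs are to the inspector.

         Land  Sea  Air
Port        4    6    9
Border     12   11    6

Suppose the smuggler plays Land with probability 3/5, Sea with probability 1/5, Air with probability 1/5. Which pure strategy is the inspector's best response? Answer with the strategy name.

Expected payoff of Port: (3/5)·4 + (1/5)·6 + (1/5)·9 = 27/5.
Expected payoff of Border: (3/5)·12 + (1/5)·11 + (1/5)·6 = 53/5.
The largest is 53/5, so the inspector's best response is Border.

Border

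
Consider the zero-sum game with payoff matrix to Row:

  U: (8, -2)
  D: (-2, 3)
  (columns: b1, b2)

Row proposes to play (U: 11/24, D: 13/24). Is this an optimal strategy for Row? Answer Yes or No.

No

Against b1 this mix gives (11/24)·8 + (13/24)·(-2) = 31/12.
Against b2 this mix gives (11/24)·(-2) + (13/24)·3 = 17/24.
Column will play b2, holding Row to 17/24. Shifting weight toward the row that does better against b2 would raise this floor (the equalizing mix achieves 4/3 against both b2 and b1), so the proposed strategy is not optimal.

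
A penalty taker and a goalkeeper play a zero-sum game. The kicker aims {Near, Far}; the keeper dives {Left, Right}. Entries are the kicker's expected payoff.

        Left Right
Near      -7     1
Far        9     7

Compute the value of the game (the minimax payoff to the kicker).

7

Row minima: Near → -7, Far → 7; maximin = 7.
Column maxima: Left → 9, Right → 7; minimax = 7.
Since maximin = minimax = 7, there is a saddle point and the value is 7.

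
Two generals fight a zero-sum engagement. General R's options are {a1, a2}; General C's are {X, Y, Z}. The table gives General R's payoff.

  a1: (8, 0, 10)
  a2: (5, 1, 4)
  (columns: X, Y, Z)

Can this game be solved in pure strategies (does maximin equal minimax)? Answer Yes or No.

Row minima: a1 → 0, a2 → 1; maximin = 1.
Column maxima: X → 8, Y → 1, Z → 10; minimax = 1.
maximin = minimax = 1, so a saddle point exists.

Yes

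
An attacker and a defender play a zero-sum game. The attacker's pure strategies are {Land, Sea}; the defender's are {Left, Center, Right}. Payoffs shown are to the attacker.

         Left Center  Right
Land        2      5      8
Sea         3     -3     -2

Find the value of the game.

Row minima: Land → 2, Sea → -3; maximin = 2.
Column maxima: Left → 3, Center → 5, Right → 8; minimax = 3.
2 ≠ 3, so there is no saddle point; optimal play is mixed.
Right is strictly dominated by Center (it gives the attacker strictly more in every row), so the defender never plays it.
On the remaining 2×2 (Land, Sea vs Left, Center):
Let the attacker play Land with probability p. Expected payoff against Left: 2p + 3(1−p) = −p + 3; against Center: 5p + (-3)(1−p) = 8p − 3.
Setting these equal: −p + 3 = 8p − 3 ⇒ −9p = -6 ⇒ p = 2/3, and the value is (-1)·(2/3) + 3 = 7/3.
For the defender: with q = P(Left), equating Land's and Sea's payoffs gives −3q + 5 = 6q − 3 ⇒ q = 8/9.

7/3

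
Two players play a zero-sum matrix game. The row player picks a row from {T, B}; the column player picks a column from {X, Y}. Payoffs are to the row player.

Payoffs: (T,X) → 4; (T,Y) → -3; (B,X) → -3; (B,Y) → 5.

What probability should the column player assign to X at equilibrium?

Row minima: T → -3, B → -3; maximin = -3.
Column maxima: X → 4, Y → 5; minimax = 4.
-3 ≠ 4, so there is no saddle point; optimal play is mixed.
Let the row player play T with probability p. Expected payoff against X: 4p + (-3)(1−p) = 7p − 3; against Y: (-3)p + 5(1−p) = −8p + 5.
Setting these equal: 7p − 3 = −8p + 5 ⇒ 15p = 8 ⇒ p = 8/15, and the value is (7)·(8/15) − 3 = 11/15.
For the column player: with q = P(X), equating T's and B's payoffs gives 7q − 3 = −8q + 5 ⇒ q = 8/15.

8/15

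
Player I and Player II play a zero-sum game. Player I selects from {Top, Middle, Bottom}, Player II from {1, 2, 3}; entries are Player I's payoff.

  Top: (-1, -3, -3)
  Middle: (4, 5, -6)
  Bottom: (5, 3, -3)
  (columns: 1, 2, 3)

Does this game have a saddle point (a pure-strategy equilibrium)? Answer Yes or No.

Row minima: Top → -3, Middle → -6, Bottom → -3; maximin = -3.
Column maxima: 1 → 5, 2 → 5, 3 → -3; minimax = -3.
maximin = minimax = -3, so a saddle point exists.

Yes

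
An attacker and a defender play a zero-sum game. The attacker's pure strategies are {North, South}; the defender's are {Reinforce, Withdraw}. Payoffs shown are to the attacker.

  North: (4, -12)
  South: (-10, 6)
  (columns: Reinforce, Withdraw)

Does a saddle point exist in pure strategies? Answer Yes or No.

Row minima: North → -12, South → -10; maximin = -10.
Column maxima: Reinforce → 4, Withdraw → 6; minimax = 4.
-10 ≠ 4, so no pure-strategy equilibrium exists.

No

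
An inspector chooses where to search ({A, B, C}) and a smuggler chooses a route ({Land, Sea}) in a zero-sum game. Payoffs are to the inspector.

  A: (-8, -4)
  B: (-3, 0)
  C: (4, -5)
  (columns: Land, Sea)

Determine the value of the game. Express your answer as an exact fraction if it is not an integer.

Row minima: A → -8, B → -3, C → -5; maximin = -3.
Column maxima: Land → 4, Sea → 0; minimax = 0.
-3 ≠ 0, so there is no saddle point; optimal play is mixed.
A is strictly dominated by B, so the inspector never plays it.
On the remaining 2×2 (B, C vs Land, Sea):
Let the inspector play B with probability p. Expected payoff against Land: (-3)p + 4(1−p) = −7p + 4; against Sea: 0p + (-5)(1−p) = 5p − 5.
Setting these equal: −7p + 4 = 5p − 5 ⇒ −12p = -9 ⇒ p = 3/4, and the value is (-7)·(3/4) + 4 = -5/4.
For the smuggler: with q = P(Land), equating B's and C's payoffs gives −3q = 9q − 5 ⇒ q = 5/12.

-5/4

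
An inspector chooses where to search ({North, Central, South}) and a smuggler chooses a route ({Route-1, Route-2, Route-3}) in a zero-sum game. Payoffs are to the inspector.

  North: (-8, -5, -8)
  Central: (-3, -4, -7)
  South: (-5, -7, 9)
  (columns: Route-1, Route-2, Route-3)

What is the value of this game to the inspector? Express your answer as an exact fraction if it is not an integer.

-85/19

Row minima: North → -8, Central → -7, South → -7; maximin = -7.
Column maxima: Route-1 → -3, Route-2 → -4, Route-3 → 9; minimax = -4.
-7 ≠ -4, so there is no saddle point; optimal play is mixed.
North is strictly dominated by Central, so the inspector never plays it.
With North eliminated, Route-1 is strictly dominated by Route-2 (it gives the inspector strictly more in every remaining row), so the smuggler never plays it.
On the remaining 2×2 (Central, South vs Route-2, Route-3):
Let the inspector play Central with probability p. Expected payoff against Route-2: (-4)p + (-7)(1−p) = 3p − 7; against Route-3: (-7)p + 9(1−p) = −16p + 9.
Setting these equal: 3p − 7 = −16p + 9 ⇒ 19p = 16 ⇒ p = 16/19, and the value is (3)·(16/19) − 7 = -85/19.
For the smuggler: with q = P(Route-2), equating Central's and South's payoffs gives 3q − 7 = −16q + 9 ⇒ q = 16/19.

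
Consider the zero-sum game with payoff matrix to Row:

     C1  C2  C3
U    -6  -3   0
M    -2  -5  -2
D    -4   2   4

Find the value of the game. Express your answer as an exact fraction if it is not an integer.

Row minima: U → -6, M → -5, D → -4; maximin = -4.
Column maxima: C1 → -2, C2 → 2, C3 → 4; minimax = -2.
-4 ≠ -2, so there is no saddle point; optimal play is mixed.
U is strictly dominated by D, so Row never plays it.
C3 is strictly dominated by C2 (it gives Row strictly more in every row), so Column never plays it.
On the remaining 2×2 (M, D vs C1, C2):
Let Row play M with probability p. Expected payoff against C1: (-2)p + (-4)(1−p) = 2p − 4; against C2: (-5)p + 2(1−p) = −7p + 2.
Setting these equal: 2p − 4 = −7p + 2 ⇒ 9p = 6 ⇒ p = 2/3, and the value is (2)·(2/3) − 4 = -8/3.
For Column: with q = P(C1), equating M's and D's payoffs gives 3q − 5 = −6q + 2 ⇒ q = 7/9.

-8/3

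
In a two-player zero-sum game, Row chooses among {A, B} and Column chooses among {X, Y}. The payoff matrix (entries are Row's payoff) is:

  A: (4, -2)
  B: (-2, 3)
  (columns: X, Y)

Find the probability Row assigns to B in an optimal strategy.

6/11

Row minima: A → -2, B → -2; maximin = -2.
Column maxima: X → 4, Y → 3; minimax = 3.
-2 ≠ 3, so there is no saddle point; optimal play is mixed.
Let Row play A with probability p. Expected payoff against X: 4p + (-2)(1−p) = 6p − 2; against Y: (-2)p + 3(1−p) = −5p + 3.
Setting these equal: 6p − 2 = −5p + 3 ⇒ 11p = 5 ⇒ p = 5/11, and the value is (6)·(5/11) − 2 = 8/11.
For Column: with q = P(X), equating A's and B's payoffs gives 6q − 2 = −5q + 3 ⇒ q = 5/11.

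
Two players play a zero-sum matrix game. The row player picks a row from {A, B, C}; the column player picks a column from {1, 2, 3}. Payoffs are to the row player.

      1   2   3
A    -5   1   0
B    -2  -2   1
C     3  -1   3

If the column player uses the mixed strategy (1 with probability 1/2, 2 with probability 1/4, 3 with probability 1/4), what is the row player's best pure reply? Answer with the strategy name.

Expected payoff of A: (1/2)·(-5) + (1/4)·1 + (1/4)·0 = -9/4.
Expected payoff of B: (1/2)·(-2) + (1/4)·(-2) + (1/4)·1 = -5/4.
Expected payoff of C: (1/2)·3 + (1/4)·(-1) + (1/4)·3 = 2.
The largest is 2, so the row player's best response is C.

C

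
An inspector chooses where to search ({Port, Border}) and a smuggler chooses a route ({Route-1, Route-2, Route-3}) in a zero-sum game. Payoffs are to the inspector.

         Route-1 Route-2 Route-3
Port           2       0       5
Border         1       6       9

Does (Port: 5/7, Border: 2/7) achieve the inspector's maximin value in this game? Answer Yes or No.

Yes

Against Route-1 this mix gives (5/7)·2 + (2/7)·1 = 12/7.
Against Route-2 this mix gives (5/7)·0 + (2/7)·6 = 12/7.
Against Route-3 this mix gives (5/7)·5 + (2/7)·9 = 43/7.
All of the smuggler's active replies (Route-1, Route-2) yield 12/7, and no column does worse for the inspector. The mix makes the smuggler indifferent and guarantees 12/7, so it is optimal.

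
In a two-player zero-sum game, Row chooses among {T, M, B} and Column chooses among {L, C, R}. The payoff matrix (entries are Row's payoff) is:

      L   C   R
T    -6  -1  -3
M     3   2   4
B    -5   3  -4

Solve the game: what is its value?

Row minima: T → -6, M → 2, B → -5; maximin = 2.
Column maxima: L → 3, C → 3, R → 4; minimax = 3.
2 ≠ 3, so there is no saddle point; optimal play is mixed.
T is strictly dominated by M, so Row never plays it.
R is strictly dominated by L (it gives Row strictly more in every row), so Column never plays it.
On the remaining 2×2 (M, B vs L, C):
Let Row play M with probability p. Expected payoff against L: 3p + (-5)(1−p) = 8p − 5; against C: 2p + 3(1−p) = −p + 3.
Setting these equal: 8p − 5 = −p + 3 ⇒ 9p = 8 ⇒ p = 8/9, and the value is (8)·(8/9) − 5 = 19/9.
For Column: with q = P(L), equating M's and B's payoffs gives q + 2 = −8q + 3 ⇒ q = 1/9.

19/9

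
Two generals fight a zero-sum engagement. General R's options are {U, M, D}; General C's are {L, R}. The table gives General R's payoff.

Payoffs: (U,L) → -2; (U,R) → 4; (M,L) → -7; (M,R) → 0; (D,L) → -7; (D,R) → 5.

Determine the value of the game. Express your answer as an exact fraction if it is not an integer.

-2

Row minima: U → -2, M → -7, D → -7; maximin = -2.
Column maxima: L → -2, R → 5; minimax = -2.
Since maximin = minimax = -2, there is a saddle point and the value is -2.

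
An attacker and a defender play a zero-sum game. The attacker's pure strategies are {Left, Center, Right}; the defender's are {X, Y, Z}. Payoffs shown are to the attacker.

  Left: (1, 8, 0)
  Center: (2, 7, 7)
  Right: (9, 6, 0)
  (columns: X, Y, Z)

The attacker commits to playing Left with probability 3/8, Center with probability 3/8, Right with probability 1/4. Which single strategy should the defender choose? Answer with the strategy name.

Z

If the defender plays X, the attacker's expected payoff is (3/8)·1 + (3/8)·2 + (1/4)·9 = 27/8.
If the defender plays Y, the attacker's expected payoff is (3/8)·8 + (3/8)·7 + (1/4)·6 = 57/8.
If the defender plays Z, the attacker's expected payoff is (3/8)·0 + (3/8)·7 + (1/4)·0 = 21/8.
The defender minimizes the attacker's payoff; the smallest is 21/8, so the best response is Z.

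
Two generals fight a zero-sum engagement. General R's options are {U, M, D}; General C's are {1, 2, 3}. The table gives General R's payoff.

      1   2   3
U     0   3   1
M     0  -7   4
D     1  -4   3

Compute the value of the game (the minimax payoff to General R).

3/8

Row minima: U → 0, M → -7, D → -4; maximin = 0.
Column maxima: 1 → 1, 2 → 3, 3 → 4; minimax = 1.
0 ≠ 1, so there is no saddle point; optimal play is mixed.
3 is strictly dominated by 1 (it gives General R strictly more in every row), so General C never plays it.
With 3 eliminated, M is strictly dominated by D (D gives General R strictly more in every remaining column), so General R never plays it.
On the remaining 2×2 (U, D vs 1, 2):
Let General R play U with probability p. Expected payoff against 1: 0p + 1(1−p) = −p + 1; against 2: 3p + (-4)(1−p) = 7p − 4.
Setting these equal: −p + 1 = 7p − 4 ⇒ −8p = -5 ⇒ p = 5/8, and the value is (-1)·(5/8) + 1 = 3/8.
For General C: with q = P(1), equating U's and D's payoffs gives −3q + 3 = 5q − 4 ⇒ q = 7/8.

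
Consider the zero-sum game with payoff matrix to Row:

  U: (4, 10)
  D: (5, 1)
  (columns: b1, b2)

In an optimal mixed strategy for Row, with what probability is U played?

2/5

Row minima: U → 4, D → 1; maximin = 4.
Column maxima: b1 → 5, b2 → 10; minimax = 5.
4 ≠ 5, so there is no saddle point; optimal play is mixed.
Let Row play U with probability p. Expected payoff against b1: 4p + 5(1−p) = −p + 5; against b2: 10p + 1(1−p) = 9p + 1.
Setting these equal: −p + 5 = 9p + 1 ⇒ −10p = -4 ⇒ p = 2/5, and the value is (-1)·(2/5) + 5 = 23/5.
For Column: with q = P(b1), equating U's and D's payoffs gives −6q + 10 = 4q + 1 ⇒ q = 9/10.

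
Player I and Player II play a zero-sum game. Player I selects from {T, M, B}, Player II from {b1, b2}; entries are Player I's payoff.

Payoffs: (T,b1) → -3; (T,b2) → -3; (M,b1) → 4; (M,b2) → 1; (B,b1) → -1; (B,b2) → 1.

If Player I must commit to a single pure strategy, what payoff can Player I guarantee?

Row minima: T → -3, M → 1, B → -1.
The best of these is 1.

1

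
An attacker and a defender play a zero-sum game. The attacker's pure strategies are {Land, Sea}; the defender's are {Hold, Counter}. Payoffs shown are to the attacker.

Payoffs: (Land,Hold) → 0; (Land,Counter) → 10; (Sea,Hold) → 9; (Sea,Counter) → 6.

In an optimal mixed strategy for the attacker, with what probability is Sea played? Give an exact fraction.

Row minima: Land → 0, Sea → 6; maximin = 6.
Column maxima: Hold → 9, Counter → 10; minimax = 9.
6 ≠ 9, so there is no saddle point; optimal play is mixed.
Let the attacker play Land with probability p. Expected payoff against Hold: 0p + 9(1−p) = −9p + 9; against Counter: 10p + 6(1−p) = 4p + 6.
Setting these equal: −9p + 9 = 4p + 6 ⇒ −13p = -3 ⇒ p = 3/13, and the value is (-9)·(3/13) + 9 = 90/13.
For the defender: with q = P(Hold), equating Land's and Sea's payoffs gives −10q + 10 = 3q + 6 ⇒ q = 4/13.

10/13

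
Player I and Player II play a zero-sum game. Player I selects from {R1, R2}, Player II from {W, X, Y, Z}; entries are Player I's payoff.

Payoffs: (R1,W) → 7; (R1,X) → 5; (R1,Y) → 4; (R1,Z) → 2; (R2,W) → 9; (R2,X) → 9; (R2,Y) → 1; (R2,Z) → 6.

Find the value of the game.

Row minima: R1 → 2, R2 → 1; maximin = 2.
Column maxima: W → 9, X → 9, Y → 4, Z → 6; minimax = 4.
2 ≠ 4, so there is no saddle point; optimal play is mixed.
W is strictly dominated by Y (it gives Player I strictly more in every row), so Player II never plays it.
X is strictly dominated by Y (it gives Player I strictly more in every row), so Player II never plays it.
On the remaining 2×2 (R1, R2 vs Y, Z):
Let Player I play R1 with probability p. Expected payoff against Y: 4p + 1(1−p) = 3p + 1; against Z: 2p + 6(1−p) = −4p + 6.
Setting these equal: 3p + 1 = −4p + 6 ⇒ 7p = 5 ⇒ p = 5/7, and the value is (3)·(5/7) + 1 = 22/7.
For Player II: with q = P(Y), equating R1's and R2's payoffs gives 2q + 2 = −5q + 6 ⇒ q = 4/7.

22/7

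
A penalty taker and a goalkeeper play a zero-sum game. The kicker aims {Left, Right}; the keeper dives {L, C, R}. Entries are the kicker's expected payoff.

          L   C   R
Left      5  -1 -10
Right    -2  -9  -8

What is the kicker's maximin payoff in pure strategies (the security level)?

Row minima: Left → -10, Right → -9.
The best of these is -9.

-9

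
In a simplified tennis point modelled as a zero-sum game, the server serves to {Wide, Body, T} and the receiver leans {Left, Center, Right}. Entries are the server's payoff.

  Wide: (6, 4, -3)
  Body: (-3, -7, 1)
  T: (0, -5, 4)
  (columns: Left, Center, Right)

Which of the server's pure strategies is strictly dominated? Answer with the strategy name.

T gives a strictly higher payoff than Body against every column: 0 > -3, -5 > -7, 4 > 1.
So Body is strictly dominated and the server never plays it.

Body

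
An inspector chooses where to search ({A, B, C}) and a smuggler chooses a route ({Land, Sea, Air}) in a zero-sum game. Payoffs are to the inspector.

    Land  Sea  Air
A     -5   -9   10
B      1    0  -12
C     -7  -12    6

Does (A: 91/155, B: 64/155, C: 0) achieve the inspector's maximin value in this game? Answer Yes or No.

Against Land this mix gives (91/155)·(-5) + (64/155)·1 = -391/155.
Against Sea this mix gives (91/155)·(-9) + (64/155)·0 = -819/155.
Against Air this mix gives (91/155)·10 + (64/155)·(-12) = 142/155.
The smuggler will play Sea, holding the inspector to -819/155. Shifting weight toward the row that does better against Sea would raise this floor (the equalizing mix achieves -108/31 against both Sea and Air), so the proposed strategy is not optimal.

No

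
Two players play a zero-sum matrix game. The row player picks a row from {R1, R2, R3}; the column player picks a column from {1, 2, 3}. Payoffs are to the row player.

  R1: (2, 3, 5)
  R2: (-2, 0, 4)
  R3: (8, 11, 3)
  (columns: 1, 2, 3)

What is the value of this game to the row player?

Row minima: R1 → 2, R2 → -2, R3 → 3; maximin = 3.
Column maxima: 1 → 8, 2 → 11, 3 → 5; minimax = 5.
3 ≠ 5, so there is no saddle point; optimal play is mixed.
R2 is strictly dominated by R1, so the row player never plays it.
2 is strictly dominated by 1 (it gives the row player strictly more in every row), so the column player never plays it.
On the remaining 2×2 (R1, R3 vs 1, 3):
Let the row player play R1 with probability p. Expected payoff against 1: 2p + 8(1−p) = −6p + 8; against 3: 5p + 3(1−p) = 2p + 3.
Setting these equal: −6p + 8 = 2p + 3 ⇒ −8p = -5 ⇒ p = 5/8, and the value is (-6)·(5/8) + 8 = 17/4.
For the column player: with q = P(1), equating R1's and R3's payoffs gives −3q + 5 = 5q + 3 ⇒ q = 1/4.

17/4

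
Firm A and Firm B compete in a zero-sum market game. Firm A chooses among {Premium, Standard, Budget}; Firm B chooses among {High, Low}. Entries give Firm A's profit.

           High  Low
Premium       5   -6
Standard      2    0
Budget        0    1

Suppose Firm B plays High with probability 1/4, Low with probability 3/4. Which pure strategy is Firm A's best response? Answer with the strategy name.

Budget

Expected payoff of Premium: (1/4)·5 + (3/4)·(-6) = -13/4.
Expected payoff of Standard: (1/4)·2 + (3/4)·0 = 1/2.
Expected payoff of Budget: (1/4)·0 + (3/4)·1 = 3/4.
The largest is 3/4, so Firm A's best response is Budget.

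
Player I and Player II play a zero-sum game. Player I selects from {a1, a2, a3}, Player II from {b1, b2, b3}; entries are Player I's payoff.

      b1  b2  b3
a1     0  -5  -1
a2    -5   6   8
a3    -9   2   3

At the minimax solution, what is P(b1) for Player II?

Row minima: a1 → -5, a2 → -5, a3 → -9; maximin = -5.
Column maxima: b1 → 0, b2 → 6, b3 → 8; minimax = 0.
-5 ≠ 0, so there is no saddle point; optimal play is mixed.
a3 is strictly dominated by a2, so Player I never plays it.
b3 is strictly dominated by b2 (it gives Player I strictly more in every row), so Player II never plays it.
On the remaining 2×2 (a1, a2 vs b1, b2):
Let Player I play a1 with probability p. Expected payoff against b1: 0p + (-5)(1−p) = 5p − 5; against b2: (-5)p + 6(1−p) = −11p + 6.
Setting these equal: 5p − 5 = −11p + 6 ⇒ 16p = 11 ⇒ p = 11/16, and the value is (5)·(11/16) − 5 = -25/16.
For Player II: with q = P(b1), equating a1's and a2's payoffs gives 5q − 5 = −11q + 6 ⇒ q = 11/16.

11/16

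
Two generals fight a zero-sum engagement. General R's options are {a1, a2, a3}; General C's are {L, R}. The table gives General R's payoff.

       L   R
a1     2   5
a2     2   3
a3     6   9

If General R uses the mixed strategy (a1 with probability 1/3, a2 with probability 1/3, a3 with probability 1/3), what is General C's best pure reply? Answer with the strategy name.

If General C plays L, General R's expected payoff is (1/3)·2 + (1/3)·2 + (1/3)·6 = 10/3.
If General C plays R, General R's expected payoff is (1/3)·5 + (1/3)·3 + (1/3)·9 = 17/3.
General C minimizes General R's payoff; the smallest is 10/3, so the best response is L.

L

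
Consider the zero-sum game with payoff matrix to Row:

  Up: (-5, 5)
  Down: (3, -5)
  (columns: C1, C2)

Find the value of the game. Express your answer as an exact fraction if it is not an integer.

-5/9

Row minima: Up → -5, Down → -5; maximin = -5.
Column maxima: C1 → 3, C2 → 5; minimax = 3.
-5 ≠ 3, so there is no saddle point; optimal play is mixed.
Let Row play Up with probability p. Expected payoff against C1: (-5)p + 3(1−p) = −8p + 3; against C2: 5p + (-5)(1−p) = 10p − 5.
Setting these equal: −8p + 3 = 10p − 5 ⇒ −18p = -8 ⇒ p = 4/9, and the value is (-8)·(4/9) + 3 = -5/9.
For Column: with q = P(C1), equating Up's and Down's payoffs gives −10q + 5 = 8q − 5 ⇒ q = 5/9.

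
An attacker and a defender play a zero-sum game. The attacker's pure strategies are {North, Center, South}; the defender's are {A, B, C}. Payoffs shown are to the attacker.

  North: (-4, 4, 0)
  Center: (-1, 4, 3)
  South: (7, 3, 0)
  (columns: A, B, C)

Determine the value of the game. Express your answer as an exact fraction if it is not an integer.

21/11

Row minima: North → -4, Center → -1, South → 0; maximin = 0.
Column maxima: A → 7, B → 4, C → 3; minimax = 3.
0 ≠ 3, so there is no saddle point; optimal play is mixed.
B is strictly dominated by C (it gives the attacker strictly more in every row), so the defender never plays it.
With B eliminated, North is strictly dominated by Center (Center gives the attacker strictly more in every remaining column), so the attacker never plays it.
On the remaining 2×2 (Center, South vs A, C):
Let the attacker play Center with probability p. Expected payoff against A: (-1)p + 7(1−p) = −8p + 7; against C: 3p + 0(1−p) = 3p.
Setting these equal: −8p + 7 = 3p ⇒ −11p = -7 ⇒ p = 7/11, and the value is (-8)·(7/11) + 7 = 21/11.
For the defender: with q = P(A), equating Center's and South's payoffs gives −4q + 3 = 7q ⇒ q = 3/11.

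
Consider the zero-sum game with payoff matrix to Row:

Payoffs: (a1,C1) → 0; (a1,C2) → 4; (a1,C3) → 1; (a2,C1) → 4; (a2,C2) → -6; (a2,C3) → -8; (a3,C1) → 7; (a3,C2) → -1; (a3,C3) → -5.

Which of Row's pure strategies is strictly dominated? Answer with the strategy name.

a2

a3 gives a strictly higher payoff than a2 against every column: 7 > 4, -1 > -6, -5 > -8.
So a2 is strictly dominated and Row never plays it.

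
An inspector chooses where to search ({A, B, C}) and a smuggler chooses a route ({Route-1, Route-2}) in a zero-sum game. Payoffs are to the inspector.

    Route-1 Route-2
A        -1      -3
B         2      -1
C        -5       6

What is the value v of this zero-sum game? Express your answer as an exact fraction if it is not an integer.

1/2

Row minima: A → -3, B → -1, C → -5; maximin = -1.
Column maxima: Route-1 → 2, Route-2 → 6; minimax = 2.
-1 ≠ 2, so there is no saddle point; optimal play is mixed.
A is strictly dominated by B, so the inspector never plays it.
On the remaining 2×2 (B, C vs Route-1, Route-2):
Let the inspector play B with probability p. Expected payoff against Route-1: 2p + (-5)(1−p) = 7p − 5; against Route-2: (-1)p + 6(1−p) = −7p + 6.
Setting these equal: 7p − 5 = −7p + 6 ⇒ 14p = 11 ⇒ p = 11/14, and the value is (7)·(11/14) − 5 = 1/2.
For the smuggler: with q = P(Route-1), equating B's and C's payoffs gives 3q − 1 = −11q + 6 ⇒ q = 1/2.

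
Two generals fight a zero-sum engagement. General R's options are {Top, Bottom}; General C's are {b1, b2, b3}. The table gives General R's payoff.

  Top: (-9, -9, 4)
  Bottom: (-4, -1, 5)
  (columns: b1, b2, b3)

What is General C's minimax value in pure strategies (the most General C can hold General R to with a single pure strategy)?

Column maxima: b1 → -4, b2 → -1, b3 → 5.
The smallest of these is -4.

-4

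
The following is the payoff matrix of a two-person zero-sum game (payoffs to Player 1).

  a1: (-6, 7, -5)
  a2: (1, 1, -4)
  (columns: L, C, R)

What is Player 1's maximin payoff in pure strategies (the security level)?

-4

Row minima: a1 → -6, a2 → -4.
The best of these is -4.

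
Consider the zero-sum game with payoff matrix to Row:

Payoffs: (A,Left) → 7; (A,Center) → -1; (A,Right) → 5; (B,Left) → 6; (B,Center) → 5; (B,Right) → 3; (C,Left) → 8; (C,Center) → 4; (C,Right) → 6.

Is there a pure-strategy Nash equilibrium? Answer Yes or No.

No

Row minima: A → -1, B → 3, C → 4; maximin = 4.
Column maxima: Left → 8, Center → 5, Right → 6; minimax = 5.
4 ≠ 5, so no pure-strategy equilibrium exists.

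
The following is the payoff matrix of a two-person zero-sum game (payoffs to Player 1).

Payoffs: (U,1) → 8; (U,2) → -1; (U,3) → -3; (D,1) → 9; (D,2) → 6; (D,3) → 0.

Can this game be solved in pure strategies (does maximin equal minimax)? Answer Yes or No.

Yes

Row minima: U → -3, D → 0; maximin = 0.
Column maxima: 1 → 9, 2 → 6, 3 → 0; minimax = 0.
maximin = minimax = 0, so a saddle point exists.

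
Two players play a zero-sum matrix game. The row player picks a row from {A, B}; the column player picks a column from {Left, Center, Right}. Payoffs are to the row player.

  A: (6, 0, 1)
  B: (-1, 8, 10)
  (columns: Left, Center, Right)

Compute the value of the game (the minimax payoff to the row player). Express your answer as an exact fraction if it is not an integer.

Row minima: A → 0, B → -1; maximin = 0.
Column maxima: Left → 6, Center → 8, Right → 10; minimax = 6.
0 ≠ 6, so there is no saddle point; optimal play is mixed.
Right is strictly dominated by Center (it gives the row player strictly more in every row), so the column player never plays it.
On the remaining 2×2 (A, B vs Left, Center):
Let the row player play A with probability p. Expected payoff against Left: 6p + (-1)(1−p) = 7p − 1; against Center: 0p + 8(1−p) = −8p + 8.
Setting these equal: 7p − 1 = −8p + 8 ⇒ 15p = 9 ⇒ p = 3/5, and the value is (7)·(3/5) − 1 = 16/5.
For the column player: with q = P(Left), equating A's and B's payoffs gives 6q = −9q + 8 ⇒ q = 8/15.

16/5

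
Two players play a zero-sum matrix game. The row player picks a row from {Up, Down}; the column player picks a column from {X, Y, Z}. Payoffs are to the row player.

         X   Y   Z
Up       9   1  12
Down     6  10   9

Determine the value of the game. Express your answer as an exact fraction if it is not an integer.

7

Row minima: Up → 1, Down → 6; maximin = 6.
Column maxima: X → 9, Y → 10, Z → 12; minimax = 9.
6 ≠ 9, so there is no saddle point; optimal play is mixed.
Z is strictly dominated by X (it gives the row player strictly more in every row), so the column player never plays it.
On the remaining 2×2 (Up, Down vs X, Y):
Let the row player play Up with probability p. Expected payoff against X: 9p + 6(1−p) = 3p + 6; against Y: 1p + 10(1−p) = −9p + 10.
Setting these equal: 3p + 6 = −9p + 10 ⇒ 12p = 4 ⇒ p = 1/3, and the value is (3)·(1/3) + 6 = 7.
For the column player: with q = P(X), equating Up's and Down's payoffs gives 8q + 1 = −4q + 10 ⇒ q = 3/4.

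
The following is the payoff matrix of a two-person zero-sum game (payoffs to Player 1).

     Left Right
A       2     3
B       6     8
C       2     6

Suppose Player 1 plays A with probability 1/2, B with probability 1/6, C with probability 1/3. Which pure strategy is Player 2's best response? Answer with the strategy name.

Left

If Player 2 plays Left, Player 1's expected payoff is (1/2)·2 + (1/6)·6 + (1/3)·2 = 8/3.
If Player 2 plays Right, Player 1's expected payoff is (1/2)·3 + (1/6)·8 + (1/3)·6 = 29/6.
Player 2 minimizes Player 1's payoff; the smallest is 8/3, so the best response is Left.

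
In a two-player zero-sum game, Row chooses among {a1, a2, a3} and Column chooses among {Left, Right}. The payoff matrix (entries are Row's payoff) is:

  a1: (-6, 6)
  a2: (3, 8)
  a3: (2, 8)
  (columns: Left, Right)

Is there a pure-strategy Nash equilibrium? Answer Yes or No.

Row minima: a1 → -6, a2 → 3, a3 → 2; maximin = 3.
Column maxima: Left → 3, Right → 8; minimax = 3.
maximin = minimax = 3, so a saddle point exists.

Yes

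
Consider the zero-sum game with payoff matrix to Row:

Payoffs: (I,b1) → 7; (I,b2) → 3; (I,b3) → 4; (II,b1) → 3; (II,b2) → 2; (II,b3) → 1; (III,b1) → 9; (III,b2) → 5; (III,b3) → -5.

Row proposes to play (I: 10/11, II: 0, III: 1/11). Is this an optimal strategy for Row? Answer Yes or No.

Against b1 this mix gives (10/11)·7 + (1/11)·9 = 79/11.
Against b2 this mix gives (10/11)·3 + (1/11)·5 = 35/11.
Against b3 this mix gives (10/11)·4 + (1/11)·(-5) = 35/11.
All of Column's active replies (b2, b3) yield 35/11, and no column does worse for Row. The mix makes Column indifferent and guarantees 35/11, so it is optimal.

Yes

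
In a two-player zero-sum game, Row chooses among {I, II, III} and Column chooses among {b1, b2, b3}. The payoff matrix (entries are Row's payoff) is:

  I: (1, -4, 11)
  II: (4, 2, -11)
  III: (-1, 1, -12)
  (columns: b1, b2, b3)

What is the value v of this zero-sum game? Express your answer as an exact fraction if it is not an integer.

Row minima: I → -4, II → -11, III → -12; maximin = -4.
Column maxima: b1 → 4, b2 → 2, b3 → 11; minimax = 2.
-4 ≠ 2, so there is no saddle point; optimal play is mixed.
III is strictly dominated by II, so Row never plays it.
With III eliminated, b1 is strictly dominated by b2 (it gives Row strictly more in every remaining row), so Column never plays it.
On the remaining 2×2 (I, II vs b2, b3):
Let Row play I with probability p. Expected payoff against b2: (-4)p + 2(1−p) = −6p + 2; against b3: 11p + (-11)(1−p) = 22p − 11.
Setting these equal: −6p + 2 = 22p − 11 ⇒ −28p = -13 ⇒ p = 13/28, and the value is (-6)·(13/28) + 2 = -11/14.
For Column: with q = P(b2), equating I's and II's payoffs gives −15q + 11 = 13q − 11 ⇒ q = 11/14.

-11/14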